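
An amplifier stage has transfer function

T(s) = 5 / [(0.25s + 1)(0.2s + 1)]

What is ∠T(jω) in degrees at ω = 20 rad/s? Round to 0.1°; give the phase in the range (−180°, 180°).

-154.7°

At ω = 20 rad/s:
pole (1 + j20·0.25) = 1 + j5 → |·| ≈ 5.099, ∠ ≈ 78.69°
pole (1 + j20·0.2) = 1 + j4 → |·| ≈ 4.1231, ∠ ≈ 75.96°
∠T = (0°) − (78.69° + 75.96°) = -154.65°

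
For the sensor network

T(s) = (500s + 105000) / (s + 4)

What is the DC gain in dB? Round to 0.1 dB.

88.4 dB

T(0) = 105000 / 4 = 26250
20 log₁₀(26250) ≈ 88.38 dB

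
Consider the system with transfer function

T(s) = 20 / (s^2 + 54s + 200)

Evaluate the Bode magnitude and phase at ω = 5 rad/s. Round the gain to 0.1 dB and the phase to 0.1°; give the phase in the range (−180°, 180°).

-24.1 dB, -57.1°

Substitute s = j5:
Numerator: 20 = 20 + j0
Denominator: (j5)^2 + 54(j5) + 200 = 175 + j270
|N| = √(20² + 0²) ≈ 20, ∠N ≈ 0.00°
|D| = √(175² + 270²) ≈ 321.75, ∠D ≈ 57.05°
|T| = 20 / 321.75 ≈ 0.06216
Gain = 20 log₁₀(0.06216) ≈ -24.13 dB
∠T = 0.00° − 57.05° = -57.05°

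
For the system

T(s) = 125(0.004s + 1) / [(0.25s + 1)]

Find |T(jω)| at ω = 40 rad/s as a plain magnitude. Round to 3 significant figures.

At ω = 40 rad/s:
zero (1 + j40·0.004) = 1 + j0.16 → |·| ≈ 1.0127, ∠ ≈ 9.09°
pole (1 + j40·0.25) = 1 + j10 → |·| ≈ 10.05, ∠ ≈ 84.29°
|T| = 125 · 1.0127 / (10.05) ≈ 12.596

12.6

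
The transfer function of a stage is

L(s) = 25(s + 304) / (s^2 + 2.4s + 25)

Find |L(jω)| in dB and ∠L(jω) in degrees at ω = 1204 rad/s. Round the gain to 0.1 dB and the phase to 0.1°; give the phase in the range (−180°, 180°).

-33.4 dB, -104.1°

At s = jω = j1204:
zero (s+304): 304 + j1204 → |·| = √(304²+1204²) = √1542032 ≈ 1241.8, ∠ = arctan(1204/304) ≈ 75.83°
quadratic: (j1204)² + 2.4·j1204 + 25 = -1449591 + j2889.6 → |·| ≈ 1.4496e+06, ∠ ≈ 179.89°
|L| = 25 · 1241.8 / 1.4496e+06 ≈ 0.021416
Gain = 20 log₁₀(0.021416) ≈ -33.39 dB
∠L = 75.83° − 179.89° = -104.06°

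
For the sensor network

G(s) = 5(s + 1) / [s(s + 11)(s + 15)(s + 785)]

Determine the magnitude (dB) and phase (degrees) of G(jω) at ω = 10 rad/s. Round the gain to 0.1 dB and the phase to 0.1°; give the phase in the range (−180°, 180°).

At s = jω = j10:
zero (s+1): 1 + j10 → |·| = √(1²+10²) = √101 ≈ 10.05, ∠ = arctan(10/1) ≈ 84.29°
pole (s+11): 11 + j10 → |·| = √(11²+10²) = √221 ≈ 14.866, ∠ = arctan(10/11) ≈ 42.27°
pole (s+15): 15 + j10 → |·| = √(15²+10²) = √325 ≈ 18.028, ∠ = arctan(10/15) ≈ 33.69°
pole (s+785): 785 + j10 → |·| = √(785²+10²) = √616325 ≈ 785.06, ∠ = arctan(10/785) ≈ 0.73°
pole at origin: |s| = 10, ∠ = 90.00° (in denominator)
|G| = 5 · 10.05 / 2.104e+06 ≈ 2.3883e-05
Gain = 20 log₁₀(2.3883e-05) ≈ -92.44 dB
∠G = 84.29° − 166.69° = -82.40°

-92.4 dB, -82.4°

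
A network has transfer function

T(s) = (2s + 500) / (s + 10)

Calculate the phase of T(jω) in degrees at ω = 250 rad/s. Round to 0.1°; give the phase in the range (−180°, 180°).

Substitute s = j250:
Numerator: 2(j250) + 500 = 500 + j500
Denominator: (j250) + 10 = 10 + j250
|N| = √(500² + 500²) ≈ 707.11, ∠N ≈ 45.00°
|D| = √(10² + 250²) ≈ 250.2, ∠D ≈ 87.71°
∠T = 45.00° − 87.71° = -42.71°

-42.7°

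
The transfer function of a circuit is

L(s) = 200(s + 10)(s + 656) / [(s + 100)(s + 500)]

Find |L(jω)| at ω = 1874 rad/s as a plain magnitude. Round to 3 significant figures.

204

At s = jω = j1874:
zero (s+10): 10 + j1874 → |·| = √(10²+1874²) = √3511976 ≈ 1874, ∠ = arctan(1874/10) ≈ 89.69°
zero (s+656): 656 + j1874 → |·| = √(656²+1874²) = √3942212 ≈ 1985.5, ∠ = arctan(1874/656) ≈ 70.71°
pole (s+100): 100 + j1874 → |·| = √(100²+1874²) = √3521876 ≈ 1876.7, ∠ = arctan(1874/100) ≈ 86.95°
pole (s+500): 500 + j1874 → |·| = √(500²+1874²) = √3761876 ≈ 1939.6, ∠ = arctan(1874/500) ≈ 75.06°
|L| = 200 · 3.7208e+06 / 3.64e+06 ≈ 204.44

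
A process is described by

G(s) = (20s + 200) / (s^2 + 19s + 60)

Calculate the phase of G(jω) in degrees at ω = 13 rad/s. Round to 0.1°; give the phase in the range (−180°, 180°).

Substitute s = j13:
Numerator: 20(j13) + 200 = 200 + j260
Denominator: (j13)^2 + 19(j13) + 60 = -109 + j247
|N| = √(200² + 260²) ≈ 328.02, ∠N ≈ 52.43°
|D| = √(109² + 247²) ≈ 269.98, ∠D ≈ 113.81°
∠G = 52.43° − 113.81° = -61.38°

-61.4°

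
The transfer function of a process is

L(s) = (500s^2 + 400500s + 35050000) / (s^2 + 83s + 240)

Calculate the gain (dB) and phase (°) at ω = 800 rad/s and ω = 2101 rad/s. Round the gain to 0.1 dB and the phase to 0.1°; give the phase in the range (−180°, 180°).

ω = 800: 56.5 dB, -42.4°; ω = 2101: 54.4 dB, -18.9°

Substitute s = j800:
Numerator: 500(j800)^2 + 400500(j800) + 35050000 = -284950000 + j320400000
Denominator: (j800)^2 + 83(j800) + 240 = -639760 + j66400
|N| = √(284950000² + 320400000²) ≈ 4.2878e+08, ∠N ≈ 131.65°
|D| = √(639760² + 66400²) ≈ 6.432e+05, ∠D ≈ 174.07°
|L| = 4.2878e+08 / 6.432e+05 ≈ 666.64
Gain = 20 log₁₀(666.64) ≈ 56.48 dB
∠L = 131.65° − 174.07° = -42.42°

Substitute s = j2101:
Numerator: 500(j2101)^2 + 400500(j2101) + 35050000 = -2172050500 + j841450500
Denominator: (j2101)^2 + 83(j2101) + 240 = -4413961 + j174383
|N| = √(2172050500² + 841450500²) ≈ 2.3293e+09, ∠N ≈ 158.82°
|D| = √(4413961² + 174383²) ≈ 4.4174e+06, ∠D ≈ 177.74°
|L| = 2.3293e+09 / 4.4174e+06 ≈ 527.3
Gain = 20 log₁₀(527.3) ≈ 54.44 dB
∠L = 158.82° − 177.74° = -18.92°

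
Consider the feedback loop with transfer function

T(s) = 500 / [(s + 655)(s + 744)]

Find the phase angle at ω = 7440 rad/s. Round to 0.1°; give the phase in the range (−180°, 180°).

-169.3°

At s = jω = j7440:
pole (s+655): 655 + j7440 → |·| = √(655²+7440²) = √55782625 ≈ 7468.8, ∠ = arctan(7440/655) ≈ 84.97°
pole (s+744): 744 + j7440 → |·| = √(744²+7440²) = √55907136 ≈ 7477.1, ∠ = arctan(7440/744) ≈ 84.29°
∠T = 0.00° − 169.26° = -169.26°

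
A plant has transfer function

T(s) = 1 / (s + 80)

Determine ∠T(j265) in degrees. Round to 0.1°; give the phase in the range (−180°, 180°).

-73.2°

At s = jω = j265:
pole (s+80): 80 + j265 → |·| = √(80²+265²) = √76625 ≈ 276.81, ∠ = arctan(265/80) ≈ 73.20°
∠T = 0.00° − 73.20° = -73.20°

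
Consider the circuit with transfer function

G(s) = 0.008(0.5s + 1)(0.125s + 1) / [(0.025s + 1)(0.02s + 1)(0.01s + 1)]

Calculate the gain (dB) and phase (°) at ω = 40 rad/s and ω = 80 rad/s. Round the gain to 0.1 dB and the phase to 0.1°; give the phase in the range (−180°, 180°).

ω = 40: -7.6 dB, 60.4°; ω = 80: -4.5 dB, 12.8°

At ω = 40 rad/s:
zero (1 + j40·0.5) = 1 + j20 → |·| ≈ 20.025, ∠ ≈ 87.14°
zero (1 + j40·0.125) = 1 + j5 → |·| ≈ 5.099, ∠ ≈ 78.69°
pole (1 + j40·0.025) = 1 + j1 → |·| ≈ 1.4142, ∠ ≈ 45.00°
pole (1 + j40·0.02) = 1 + j0.8 → |·| ≈ 1.2806, ∠ ≈ 38.66°
pole (1 + j40·0.01) = 1 + j0.4 → |·| ≈ 1.077, ∠ ≈ 21.80°
|G| = 0.008 · 20.025 · 5.099 / (1.4142 · 1.2806 · 1.077) ≈ 0.4188
Gain = 20 log₁₀(0.4188) ≈ -7.56 dB
∠G = (87.14° + 78.69°) − (45.00° + 38.66° + 21.80°) = 60.37°

At ω = 80 rad/s:
zero (1 + j80·0.5) = 1 + j40 → |·| ≈ 40.012, ∠ ≈ 88.57°
zero (1 + j80·0.125) = 1 + j10 → |·| ≈ 10.05, ∠ ≈ 84.29°
pole (1 + j80·0.025) = 1 + j2 → |·| ≈ 2.2361, ∠ ≈ 63.43°
pole (1 + j80·0.02) = 1 + j1.6 → |·| ≈ 1.8868, ∠ ≈ 57.99°
pole (1 + j80·0.01) = 1 + j0.8 → |·| ≈ 1.2806, ∠ ≈ 38.66°
|G| = 0.008 · 40.012 · 10.05 / (2.2361 · 1.8868 · 1.2806) ≈ 0.59541
Gain = 20 log₁₀(0.59541) ≈ -4.50 dB
∠G = (88.57° + 84.29°) − (63.43° + 57.99° + 38.66°) = 12.78°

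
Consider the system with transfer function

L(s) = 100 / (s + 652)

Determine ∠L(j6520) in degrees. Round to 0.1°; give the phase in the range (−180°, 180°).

-84.3°

At s = jω = j6520:
pole (s+652): 652 + j6520 → |·| = √(652²+6520²) = √42935504 ≈ 6552.5, ∠ = arctan(6520/652) ≈ 84.29°
∠L = 0.00° − 84.29° = -84.29°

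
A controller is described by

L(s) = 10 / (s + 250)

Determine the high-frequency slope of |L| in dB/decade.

Each pole contributes −20 dB/decade at high frequency; each zero contributes +20 dB/decade.
Net: 0 zero(s) − 1 pole(s) → -20 dB/decade.

-20 dB/decade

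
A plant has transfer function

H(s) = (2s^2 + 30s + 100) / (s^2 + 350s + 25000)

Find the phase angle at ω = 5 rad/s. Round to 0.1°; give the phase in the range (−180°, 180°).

Substitute s = j5:
Numerator: 2(j5)^2 + 30(j5) + 100 = 50 + j150
Denominator: (j5)^2 + 350(j5) + 25000 = 24975 + j1750
|N| = √(50² + 150²) ≈ 158.11, ∠N ≈ 71.57°
|D| = √(24975² + 1750²) ≈ 25036, ∠D ≈ 4.01°
∠H = 71.57° − 4.01° = 67.56°

67.6°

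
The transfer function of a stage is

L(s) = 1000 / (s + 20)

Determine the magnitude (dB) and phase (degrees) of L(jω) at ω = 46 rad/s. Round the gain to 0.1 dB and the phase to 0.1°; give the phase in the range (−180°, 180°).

Substitute s = j46:
Numerator: 1000 = 1000 + j0
Denominator: (j46) + 20 = 20 + j46
|N| = √(1000² + 0²) ≈ 1000, ∠N ≈ 0.00°
|D| = √(20² + 46²) ≈ 50.16, ∠D ≈ 66.50°
|L| = 1000 / 50.16 ≈ 19.936
Gain = 20 log₁₀(19.936) ≈ 25.99 dB
∠L = 0.00° − 66.50° = -66.50°

26.0 dB, -66.5°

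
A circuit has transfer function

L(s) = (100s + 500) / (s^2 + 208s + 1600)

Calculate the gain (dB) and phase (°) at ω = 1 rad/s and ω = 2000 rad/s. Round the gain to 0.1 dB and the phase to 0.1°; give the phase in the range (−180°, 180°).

Substitute s = j1:
Numerator: 100(j1) + 500 = 500 + j100
Denominator: (j1)^2 + 208(j1) + 1600 = 1599 + j208
|N| = √(500² + 100²) ≈ 509.9, ∠N ≈ 11.31°
|D| = √(1599² + 208²) ≈ 1612.5, ∠D ≈ 7.41°
|L| = 509.9 / 1612.5 ≈ 0.31622
Gain = 20 log₁₀(0.31622) ≈ -10.00 dB
∠L = 11.31° − 7.41° = 3.90°

Substitute s = j2000:
Numerator: 100(j2000) + 500 = 500 + j200000
Denominator: (j2000)^2 + 208(j2000) + 1600 = -3998400 + j416000
|N| = √(500² + 200000²) ≈ 2e+05, ∠N ≈ 89.86°
|D| = √(3998400² + 416000²) ≈ 4.02e+06, ∠D ≈ 174.06°
|L| = 2e+05 / 4.02e+06 ≈ 0.049751
Gain = 20 log₁₀(0.049751) ≈ -26.06 dB
∠L = 89.86° − 174.06° = -84.20°

ω = 1: -10.0 dB, 3.9°; ω = 2000: -26.1 dB, -84.2°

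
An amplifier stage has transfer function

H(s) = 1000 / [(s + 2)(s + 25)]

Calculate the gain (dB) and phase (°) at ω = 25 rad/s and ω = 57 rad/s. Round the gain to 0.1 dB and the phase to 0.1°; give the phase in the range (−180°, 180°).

At s = jω = j25:
pole (s+2): 2 + j25 → |·| = √(2²+25²) = √629 ≈ 25.08, ∠ = arctan(25/2) ≈ 85.43°
pole (s+25): 25 + j25 → |·| = √(25²+25²) = √1250 ≈ 35.355, ∠ = arctan(25/25) ≈ 45.00°
|H| = 1000 / 886.7 ≈ 1.1278
Gain = 20 log₁₀(1.1278) ≈ 1.04 dB
∠H = 0.00° − 130.43° = -130.43°

At s = jω = j57:
pole (s+2): 2 + j57 → |·| = √(2²+57²) = √3253 ≈ 57.035, ∠ = arctan(57/2) ≈ 87.99°
pole (s+25): 25 + j57 → |·| = √(25²+57²) = √3874 ≈ 62.241, ∠ = arctan(57/25) ≈ 66.32°
|H| = 1000 / 3549.9 ≈ 0.2817
Gain = 20 log₁₀(0.2817) ≈ -11.00 dB
∠H = 0.00° − 154.31° = -154.31°

ω = 25: 1.0 dB, -130.4°; ω = 57: -11.0 dB, -154.3°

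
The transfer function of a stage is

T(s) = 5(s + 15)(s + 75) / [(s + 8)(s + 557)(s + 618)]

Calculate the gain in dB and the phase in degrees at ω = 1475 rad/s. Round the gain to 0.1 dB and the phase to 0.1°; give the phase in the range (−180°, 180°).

-50.7 dB, -49.8°

At s = jω = j1475:
zero (s+15): 15 + j1475 → |·| = √(15²+1475²) = √2175850 ≈ 1475.1, ∠ = arctan(1475/15) ≈ 89.42°
zero (s+75): 75 + j1475 → |·| = √(75²+1475²) = √2181250 ≈ 1476.9, ∠ = arctan(1475/75) ≈ 87.09°
pole (s+8): 8 + j1475 → |·| = √(8²+1475²) = √2175689 ≈ 1475, ∠ = arctan(1475/8) ≈ 89.69°
pole (s+557): 557 + j1475 → |·| = √(557²+1475²) = √2485874 ≈ 1576.7, ∠ = arctan(1475/557) ≈ 69.31°
pole (s+618): 618 + j1475 → |·| = √(618²+1475²) = √2557549 ≈ 1599.2, ∠ = arctan(1475/618) ≈ 67.27°
|T| = 5 · 2.1786e+06 / 3.7192e+09 ≈ 0.0029289
Gain = 20 log₁₀(0.0029289) ≈ -50.67 dB
∠T = 176.51° − 226.27° = -49.76°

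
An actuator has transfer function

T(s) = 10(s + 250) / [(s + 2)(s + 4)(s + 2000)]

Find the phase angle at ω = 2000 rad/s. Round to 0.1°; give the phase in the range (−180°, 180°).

At s = jω = j2000:
zero (s+250): 250 + j2000 → |·| = √(250²+2000²) = √4062500 ≈ 2015.6, ∠ = arctan(2000/250) ≈ 82.87°
pole (s+2): 2 + j2000 → |·| = √(2²+2000²) = √4000004 ≈ 2000, ∠ = arctan(2000/2) ≈ 89.94°
pole (s+4): 4 + j2000 → |·| = √(4²+2000²) = √4000016 ≈ 2000, ∠ = arctan(2000/4) ≈ 89.89°
pole (s+2000): 2000 + j2000 → |·| = √(2000²+2000²) = √8000000 ≈ 2828.4, ∠ = arctan(2000/2000) ≈ 45.00°
∠T = 82.87° − 224.83° = -141.96°

-142.0°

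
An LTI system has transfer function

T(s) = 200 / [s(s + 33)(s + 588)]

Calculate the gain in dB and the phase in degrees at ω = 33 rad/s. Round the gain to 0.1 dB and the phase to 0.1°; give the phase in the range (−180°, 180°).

-73.1 dB, -138.2°

At s = jω = j33:
pole (s+33): 33 + j33 → |·| = √(33²+33²) = √2178 ≈ 46.669, ∠ = arctan(33/33) ≈ 45.00°
pole (s+588): 588 + j33 → |·| = √(588²+33²) = √346833 ≈ 588.93, ∠ = arctan(33/588) ≈ 3.21°
pole at origin: |s| = 33, ∠ = 90.00° (in denominator)
|T| = 200 / 9.07e+05 ≈ 0.00022051
Gain = 20 log₁₀(0.00022051) ≈ -73.13 dB
∠T = 0.00° − 138.21° = -138.21°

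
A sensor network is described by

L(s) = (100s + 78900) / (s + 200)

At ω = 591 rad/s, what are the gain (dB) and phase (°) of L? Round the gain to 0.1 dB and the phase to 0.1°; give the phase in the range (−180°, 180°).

44.0 dB, -34.5°

Substitute s = j591:
Numerator: 100(j591) + 78900 = 78900 + j59100
Denominator: (j591) + 200 = 200 + j591
|N| = √(78900² + 59100²) ≈ 98580, ∠N ≈ 36.84°
|D| = √(200² + 591²) ≈ 623.92, ∠D ≈ 71.30°
|L| = 98580 / 623.92 ≈ 158
Gain = 20 log₁₀(158) ≈ 43.97 dB
∠L = 36.84° − 71.30° = -34.46°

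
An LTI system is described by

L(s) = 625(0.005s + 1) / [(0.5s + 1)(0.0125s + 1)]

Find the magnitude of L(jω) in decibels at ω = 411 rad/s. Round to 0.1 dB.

At ω = 411 rad/s:
zero (1 + j411·0.005) = 1 + j2.055 → |·| ≈ 2.2854, ∠ ≈ 64.05°
pole (1 + j411·0.5) = 1 + j205.5 → |·| ≈ 205.5, ∠ ≈ 89.72°
pole (1 + j411·0.0125) = 1 + j5.1375 → |·| ≈ 5.2339, ∠ ≈ 78.99°
|L| = 625 · 2.2854 / (205.5 · 5.2339) ≈ 1.328
Gain = 20 log₁₀(1.328) ≈ 2.46 dB

2.5 dB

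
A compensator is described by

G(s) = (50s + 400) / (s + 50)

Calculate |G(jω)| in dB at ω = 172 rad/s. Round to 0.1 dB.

Substitute s = j172:
Numerator: 50(j172) + 400 = 400 + j8600
Denominator: (j172) + 50 = 50 + j172
|N| = √(400² + 8600²) ≈ 8609.3, ∠N ≈ 87.34°
|D| = √(50² + 172²) ≈ 179.12, ∠D ≈ 73.79°
|G| = 8609.3 / 179.12 ≈ 48.064
Gain = 20 log₁₀(48.064) ≈ 33.64 dB

33.6 dB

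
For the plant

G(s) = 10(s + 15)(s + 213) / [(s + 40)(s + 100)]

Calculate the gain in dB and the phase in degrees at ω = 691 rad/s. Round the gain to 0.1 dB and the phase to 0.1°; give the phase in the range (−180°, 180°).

At s = jω = j691:
zero (s+15): 15 + j691 → |·| = √(15²+691²) = √477706 ≈ 691.16, ∠ = arctan(691/15) ≈ 88.76°
zero (s+213): 213 + j691 → |·| = √(213²+691²) = √522850 ≈ 723.08, ∠ = arctan(691/213) ≈ 72.87°
pole (s+40): 40 + j691 → |·| = √(40²+691²) = √479081 ≈ 692.16, ∠ = arctan(691/40) ≈ 86.69°
pole (s+100): 100 + j691 → |·| = √(100²+691²) = √487481 ≈ 698.2, ∠ = arctan(691/100) ≈ 81.77°
|G| = 10 · 4.9976e+05 / 4.8327e+05 ≈ 10.341
Gain = 20 log₁₀(10.341) ≈ 20.29 dB
∠G = 161.63° − 168.46° = -6.83°

20.3 dB, -6.8°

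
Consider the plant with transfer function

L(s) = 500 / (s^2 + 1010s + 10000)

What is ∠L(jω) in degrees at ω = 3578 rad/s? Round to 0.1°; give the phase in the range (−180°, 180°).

Substitute s = j3578:
Numerator: 500 = 500 + j0
Denominator: (j3578)^2 + 1010(j3578) + 10000 = -12792084 + j3613780
|N| = √(500² + 0²) ≈ 500, ∠N ≈ 0.00°
|D| = √(12792084² + 3613780²) ≈ 1.3293e+07, ∠D ≈ 164.22°
∠L = 0.00° − 164.22° = -164.22°

-164.2°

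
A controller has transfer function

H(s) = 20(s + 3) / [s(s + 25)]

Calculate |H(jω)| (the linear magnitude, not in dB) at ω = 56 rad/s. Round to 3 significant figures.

At s = jω = j56:
zero (s+3): 3 + j56 → |·| = √(3²+56²) = √3145 ≈ 56.08, ∠ = arctan(56/3) ≈ 86.93°
pole (s+25): 25 + j56 → |·| = √(25²+56²) = √3761 ≈ 61.327, ∠ = arctan(56/25) ≈ 65.94°
pole at origin: |s| = 56, ∠ = 90.00° (in denominator)
|H| = 20 · 56.08 / 3434.3 ≈ 0.32659

0.327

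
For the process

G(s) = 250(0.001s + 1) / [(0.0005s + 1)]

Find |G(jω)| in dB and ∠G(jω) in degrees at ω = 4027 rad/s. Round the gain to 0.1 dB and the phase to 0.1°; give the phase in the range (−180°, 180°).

At ω = 4027 rad/s:
zero (1 + j4027·0.001) = 1 + j4.027 → |·| ≈ 4.1493, ∠ ≈ 76.05°
pole (1 + j4027·0.0005) = 1 + j2.0135 → |·| ≈ 2.2482, ∠ ≈ 63.59°
|G| = 250 · 4.1493 / (2.2482) ≈ 461.4
Gain = 20 log₁₀(461.4) ≈ 53.28 dB
∠G = (76.05°) − (63.59°) = 12.46°

53.3 dB, 12.5°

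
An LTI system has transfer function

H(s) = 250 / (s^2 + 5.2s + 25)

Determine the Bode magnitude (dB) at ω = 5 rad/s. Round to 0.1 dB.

19.7 dB

At s = jω = j5:
quadratic: (j5)² + 5.2·j5 + 25 = 0 + j26 → |·| ≈ 26, ∠ ≈ 90.00°
|H| = 250 / 26 ≈ 9.6154
Gain = 20 log₁₀(9.6154) ≈ 19.66 dB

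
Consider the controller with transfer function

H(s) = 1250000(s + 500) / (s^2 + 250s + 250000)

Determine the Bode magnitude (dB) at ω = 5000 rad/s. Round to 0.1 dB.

48.1 dB

At s = jω = j5000:
zero (s+500): 500 + j5000 → |·| = √(500²+5000²) = √25250000 ≈ 5024.9, ∠ = arctan(5000/500) ≈ 84.29°
quadratic: (j5000)² + 250·j5000 + 250000 = -24750000 + j1250000 → |·| ≈ 2.4782e+07, ∠ ≈ 177.11°
|H| = 1250000 · 5024.9 / 2.4782e+07 ≈ 253.46
Gain = 20 log₁₀(253.46) ≈ 48.08 dB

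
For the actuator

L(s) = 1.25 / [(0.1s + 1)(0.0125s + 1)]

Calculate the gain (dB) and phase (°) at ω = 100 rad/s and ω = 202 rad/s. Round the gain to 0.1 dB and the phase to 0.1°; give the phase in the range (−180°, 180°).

ω = 100: -22.2 dB, -135.6°; ω = 202: -32.9 dB, -155.6°

At ω = 100 rad/s:
pole (1 + j100·0.1) = 1 + j10 → |·| ≈ 10.05, ∠ ≈ 84.29°
pole (1 + j100·0.0125) = 1 + j1.25 → |·| ≈ 1.6008, ∠ ≈ 51.34°
|L| = 1.25 · 1 / (10.05 · 1.6008) ≈ 0.077697
Gain = 20 log₁₀(0.077697) ≈ -22.19 dB
∠L = (0°) − (84.29° + 51.34°) = -135.63°

At ω = 202 rad/s:
pole (1 + j202·0.1) = 1 + j20.2 → |·| ≈ 20.225, ∠ ≈ 87.17°
pole (1 + j202·0.0125) = 1 + j2.525 → |·| ≈ 2.7158, ∠ ≈ 68.39°
|L| = 1.25 · 1 / (20.225 · 2.7158) ≈ 0.022757
Gain = 20 log₁₀(0.022757) ≈ -32.86 dB
∠L = (0°) − (87.17° + 68.39°) = -155.56°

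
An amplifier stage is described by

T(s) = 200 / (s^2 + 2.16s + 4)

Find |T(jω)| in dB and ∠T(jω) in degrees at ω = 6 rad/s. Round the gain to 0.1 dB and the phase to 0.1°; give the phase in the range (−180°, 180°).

At s = jω = j6:
quadratic: (j6)² + 2.16·j6 + 4 = -32 + j12.96 → |·| ≈ 34.525, ∠ ≈ 157.95°
|T| = 200 / 34.525 ≈ 5.7929
Gain = 20 log₁₀(5.7929) ≈ 15.26 dB
∠T = 0.00° − 157.95° = -157.95°

15.3 dB, -158.0°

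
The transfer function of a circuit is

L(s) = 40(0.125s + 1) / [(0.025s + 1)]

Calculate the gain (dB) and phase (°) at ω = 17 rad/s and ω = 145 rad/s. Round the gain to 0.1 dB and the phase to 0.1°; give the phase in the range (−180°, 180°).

ω = 17: 38.7 dB, 41.8°; ω = 145: 45.7 dB, 12.3°

At ω = 17 rad/s:
zero (1 + j17·0.125) = 1 + j2.125 → |·| ≈ 2.3485, ∠ ≈ 64.80°
pole (1 + j17·0.025) = 1 + j0.425 → |·| ≈ 1.0866, ∠ ≈ 23.03°
|L| = 40 · 2.3485 / (1.0866) ≈ 86.453
Gain = 20 log₁₀(86.453) ≈ 38.74 dB
∠L = (64.80°) − (23.03°) = 41.77°

At ω = 145 rad/s:
zero (1 + j145·0.125) = 1 + j18.125 → |·| ≈ 18.153, ∠ ≈ 86.84°
pole (1 + j145·0.025) = 1 + j3.625 → |·| ≈ 3.7604, ∠ ≈ 74.58°
|L| = 40 · 18.153 / (3.7604) ≈ 193.1
Gain = 20 log₁₀(193.1) ≈ 45.72 dB
∠L = (86.84°) − (74.58°) = 12.26°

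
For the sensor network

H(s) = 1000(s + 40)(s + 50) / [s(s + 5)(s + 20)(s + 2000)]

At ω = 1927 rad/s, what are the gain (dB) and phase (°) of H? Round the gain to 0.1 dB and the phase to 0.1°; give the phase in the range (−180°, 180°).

At s = jω = j1927:
zero (s+40): 40 + j1927 → |·| = √(40²+1927²) = √3714929 ≈ 1927.4, ∠ = arctan(1927/40) ≈ 88.81°
zero (s+50): 50 + j1927 → |·| = √(50²+1927²) = √3715829 ≈ 1927.6, ∠ = arctan(1927/50) ≈ 88.51°
pole (s+5): 5 + j1927 → |·| = √(5²+1927²) = √3713354 ≈ 1927, ∠ = arctan(1927/5) ≈ 89.85°
pole (s+20): 20 + j1927 → |·| = √(20²+1927²) = √3713729 ≈ 1927.1, ∠ = arctan(1927/20) ≈ 89.41°
pole (s+2000): 2000 + j1927 → |·| = √(2000²+1927²) = √7713329 ≈ 2777.3, ∠ = arctan(1927/2000) ≈ 43.94°
pole at origin: |s| = 1927, ∠ = 90.00° (in denominator)
|H| = 1000 · 3.7153e+06 / 1.9874e+13 ≈ 0.00018694
Gain = 20 log₁₀(0.00018694) ≈ -74.57 dB
∠H = 177.32° − 313.20° = -135.88°

-74.6 dB, -135.9°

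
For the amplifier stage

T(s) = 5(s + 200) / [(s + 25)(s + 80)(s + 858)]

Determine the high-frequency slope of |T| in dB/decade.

-40 dB/decade

Each pole contributes −20 dB/decade at high frequency; each zero contributes +20 dB/decade.
Net: 1 zero(s) − 3 pole(s) → -40 dB/decade.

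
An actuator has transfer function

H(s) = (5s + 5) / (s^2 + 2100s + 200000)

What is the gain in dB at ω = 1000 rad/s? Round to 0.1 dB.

Substitute s = j1000:
Numerator: 5(j1000) + 5 = 5 + j5000
Denominator: (j1000)^2 + 2100(j1000) + 200000 = -800000 + j2100000
|N| = √(5² + 5000²) ≈ 5000, ∠N ≈ 89.94°
|D| = √(800000² + 2100000²) ≈ 2.2472e+06, ∠D ≈ 110.85°
|H| = 5000 / 2.2472e+06 ≈ 0.002225
Gain = 20 log₁₀(0.002225) ≈ -53.05 dB

-53.1 dB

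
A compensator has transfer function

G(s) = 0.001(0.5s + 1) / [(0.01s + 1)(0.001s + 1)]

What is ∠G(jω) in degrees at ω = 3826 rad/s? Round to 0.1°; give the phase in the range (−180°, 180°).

At ω = 3826 rad/s:
zero (1 + j3826·0.5) = 1 + j1913 → |·| ≈ 1913, ∠ ≈ 89.97°
pole (1 + j3826·0.01) = 1 + j38.26 → |·| ≈ 38.273, ∠ ≈ 88.50°
pole (1 + j3826·0.001) = 1 + j3.826 → |·| ≈ 3.9545, ∠ ≈ 75.35°
∠G = (89.97°) − (88.50° + 75.35°) = -73.88°

-73.9°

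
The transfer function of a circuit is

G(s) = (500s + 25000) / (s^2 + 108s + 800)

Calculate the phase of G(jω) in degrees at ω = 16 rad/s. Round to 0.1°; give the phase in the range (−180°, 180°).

-54.8°

Substitute s = j16:
Numerator: 500(j16) + 25000 = 25000 + j8000
Denominator: (j16)^2 + 108(j16) + 800 = 544 + j1728
|N| = √(25000² + 8000²) ≈ 26249, ∠N ≈ 17.74°
|D| = √(544² + 1728²) ≈ 1811.6, ∠D ≈ 72.53°
∠G = 17.74° − 72.53° = -54.79°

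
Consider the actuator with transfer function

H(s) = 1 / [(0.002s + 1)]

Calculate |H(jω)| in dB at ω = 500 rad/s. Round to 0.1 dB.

-3.0 dB

At ω = 500 rad/s:
pole (1 + j500·0.002) = 1 + j1 → |·| ≈ 1.4142, ∠ ≈ 45.00°
|H| = 1 · 1 / (1.4142) ≈ 0.70711
Gain = 20 log₁₀(0.70711) ≈ -3.01 dB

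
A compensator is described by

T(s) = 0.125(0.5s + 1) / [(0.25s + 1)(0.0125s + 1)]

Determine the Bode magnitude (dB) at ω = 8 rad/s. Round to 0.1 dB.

-12.8 dB

At ω = 8 rad/s:
zero (1 + j8·0.5) = 1 + j4 → |·| ≈ 4.1231, ∠ ≈ 75.96°
pole (1 + j8·0.25) = 1 + j2 → |·| ≈ 2.2361, ∠ ≈ 63.43°
pole (1 + j8·0.0125) = 1 + j0.1 → |·| ≈ 1.005, ∠ ≈ 5.71°
|T| = 0.125 · 4.1231 / (2.2361 · 1.005) ≈ 0.22934
Gain = 20 log₁₀(0.22934) ≈ -12.79 dB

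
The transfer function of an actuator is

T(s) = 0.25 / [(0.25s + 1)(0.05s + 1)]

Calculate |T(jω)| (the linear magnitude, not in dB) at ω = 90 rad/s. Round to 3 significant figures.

At ω = 90 rad/s:
pole (1 + j90·0.25) = 1 + j22.5 → |·| ≈ 22.522, ∠ ≈ 87.46°
pole (1 + j90·0.05) = 1 + j4.5 → |·| ≈ 4.6098, ∠ ≈ 77.47°
|T| = 0.25 · 1 / (22.522 · 4.6098) ≈ 0.002408

0.00241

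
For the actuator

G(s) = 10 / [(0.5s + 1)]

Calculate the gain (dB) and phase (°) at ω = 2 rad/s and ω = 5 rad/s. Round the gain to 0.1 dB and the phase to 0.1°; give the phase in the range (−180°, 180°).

ω = 2: 17.0 dB, -45.0°; ω = 5: 11.4 dB, -68.2°

At ω = 2 rad/s:
pole (1 + j2·0.5) = 1 + j1 → |·| ≈ 1.4142, ∠ ≈ 45.00°
|G| = 10 · 1 / (1.4142) ≈ 7.0711
Gain = 20 log₁₀(7.0711) ≈ 16.99 dB
∠G = (0°) − (45.00°) = -45.00°

At ω = 5 rad/s:
pole (1 + j5·0.5) = 1 + j2.5 → |·| ≈ 2.6926, ∠ ≈ 68.20°
|G| = 10 · 1 / (2.6926) ≈ 3.7139
Gain = 20 log₁₀(3.7139) ≈ 11.40 dB
∠G = (0°) − (68.20°) = -68.20°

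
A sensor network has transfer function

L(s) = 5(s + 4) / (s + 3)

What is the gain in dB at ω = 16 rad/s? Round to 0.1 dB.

At s = jω = j16:
zero (s+4): 4 + j16 → |·| = √(4²+16²) = √272 ≈ 16.492, ∠ = arctan(16/4) ≈ 75.96°
pole (s+3): 3 + j16 → |·| = √(3²+16²) = √265 ≈ 16.279, ∠ = arctan(16/3) ≈ 79.38°
|L| = 5 · 16.492 / 16.279 ≈ 5.0654
Gain = 20 log₁₀(5.0654) ≈ 14.09 dB

14.1 dB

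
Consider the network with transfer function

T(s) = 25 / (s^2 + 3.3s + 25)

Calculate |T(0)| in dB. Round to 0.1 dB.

0.0 dB

T(0) = 25 / 25 = 1
20 log₁₀(1) ≈ 0.00 dB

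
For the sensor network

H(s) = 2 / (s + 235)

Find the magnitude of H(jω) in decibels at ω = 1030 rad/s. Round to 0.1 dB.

At s = jω = j1030:
pole (s+235): 235 + j1030 → |·| = √(235²+1030²) = √1116125 ≈ 1056.5, ∠ = arctan(1030/235) ≈ 77.15°
|H| = 2 / 1056.5 ≈ 0.001893
Gain = 20 log₁₀(0.001893) ≈ -54.46 dB

-54.5 dB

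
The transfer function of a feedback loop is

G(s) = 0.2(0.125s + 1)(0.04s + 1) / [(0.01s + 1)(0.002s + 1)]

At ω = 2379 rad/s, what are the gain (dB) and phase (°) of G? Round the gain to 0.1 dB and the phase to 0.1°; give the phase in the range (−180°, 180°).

At ω = 2379 rad/s:
zero (1 + j2379·0.125) = 1 + j297.375 → |·| ≈ 297.38, ∠ ≈ 89.81°
zero (1 + j2379·0.04) = 1 + j95.16 → |·| ≈ 95.165, ∠ ≈ 89.40°
pole (1 + j2379·0.01) = 1 + j23.79 → |·| ≈ 23.811, ∠ ≈ 87.59°
pole (1 + j2379·0.002) = 1 + j4.758 → |·| ≈ 4.862, ∠ ≈ 78.13°
|G| = 0.2 · 297.38 · 95.165 / (23.811 · 4.862) ≈ 48.891
Gain = 20 log₁₀(48.891) ≈ 33.78 dB
∠G = (89.81° + 89.40°) − (87.59° + 78.13°) = 13.49°

33.8 dB, 13.5°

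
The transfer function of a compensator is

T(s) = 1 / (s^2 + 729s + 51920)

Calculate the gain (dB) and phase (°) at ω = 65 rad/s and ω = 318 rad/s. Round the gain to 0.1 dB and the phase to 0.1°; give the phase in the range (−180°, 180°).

Substitute s = j65:
Numerator: 1 = 1 + j0
Denominator: (j65)^2 + 729(j65) + 51920 = 47695 + j47385
|N| = √(1² + 0²) ≈ 1, ∠N ≈ 0.00°
|D| = √(47695² + 47385²) ≈ 67232, ∠D ≈ 44.81°
|T| = 1 / 67232 ≈ 1.4874e-05
Gain = 20 log₁₀(1.4874e-05) ≈ -96.55 dB
∠T = 0.00° − 44.81° = -44.81°

Substitute s = j318:
Numerator: 1 = 1 + j0
Denominator: (j318)^2 + 729(j318) + 51920 = -49204 + j231822
|N| = √(1² + 0²) ≈ 1, ∠N ≈ 0.00°
|D| = √(49204² + 231822²) ≈ 2.3699e+05, ∠D ≈ 101.98°
|T| = 1 / 2.3699e+05 ≈ 4.2196e-06
Gain = 20 log₁₀(4.2196e-06) ≈ -107.49 dB
∠T = 0.00° − 101.98° = -101.98°

ω = 65: -96.6 dB, -44.8°; ω = 318: -107.5 dB, -102.0°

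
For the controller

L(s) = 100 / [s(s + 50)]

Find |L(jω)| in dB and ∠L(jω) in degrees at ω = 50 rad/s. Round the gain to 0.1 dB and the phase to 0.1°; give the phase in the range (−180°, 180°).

-31.0 dB, -135.0°

At s = jω = j50:
pole (s+50): 50 + j50 → |·| = √(50²+50²) = √5000 ≈ 70.711, ∠ = arctan(50/50) ≈ 45.00°
pole at origin: |s| = 50, ∠ = 90.00° (in denominator)
|L| = 100 / 3535.5 ≈ 0.028285
Gain = 20 log₁₀(0.028285) ≈ -30.97 dB
∠L = 0.00° − 135.00° = -135.00°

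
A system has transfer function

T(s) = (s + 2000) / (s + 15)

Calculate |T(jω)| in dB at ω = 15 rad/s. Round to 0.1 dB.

Substitute s = j15:
Numerator: (j15) + 2000 = 2000 + j15
Denominator: (j15) + 15 = 15 + j15
|N| = √(2000² + 15²) ≈ 2000.1, ∠N ≈ 0.43°
|D| = √(15² + 15²) ≈ 21.213, ∠D ≈ 45.00°
|T| = 2000.1 / 21.213 ≈ 94.287
Gain = 20 log₁₀(94.287) ≈ 39.49 dB

39.5 dB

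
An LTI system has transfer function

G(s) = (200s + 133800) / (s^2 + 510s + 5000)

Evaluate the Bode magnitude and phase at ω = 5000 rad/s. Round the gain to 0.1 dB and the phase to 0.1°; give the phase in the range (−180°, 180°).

Substitute s = j5000:
Numerator: 200(j5000) + 133800 = 133800 + j1000000
Denominator: (j5000)^2 + 510(j5000) + 5000 = -24995000 + j2550000
|N| = √(133800² + 1000000²) ≈ 1.0089e+06, ∠N ≈ 82.38°
|D| = √(24995000² + 2550000²) ≈ 2.5125e+07, ∠D ≈ 174.17°
|G| = 1.0089e+06 / 2.5125e+07 ≈ 0.040155
Gain = 20 log₁₀(0.040155) ≈ -27.93 dB
∠G = 82.38° − 174.17° = -91.79°

-27.9 dB, -91.8°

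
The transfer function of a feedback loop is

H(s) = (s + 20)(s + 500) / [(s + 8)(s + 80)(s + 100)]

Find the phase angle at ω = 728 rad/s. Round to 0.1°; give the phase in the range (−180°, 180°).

At s = jω = j728:
zero (s+20): 20 + j728 → |·| = √(20²+728²) = √530384 ≈ 728.27, ∠ = arctan(728/20) ≈ 88.43°
zero (s+500): 500 + j728 → |·| = √(500²+728²) = √779984 ≈ 883.17, ∠ = arctan(728/500) ≈ 55.52°
pole (s+8): 8 + j728 → |·| = √(8²+728²) = √530048 ≈ 728.04, ∠ = arctan(728/8) ≈ 89.37°
pole (s+80): 80 + j728 → |·| = √(80²+728²) = √536384 ≈ 732.38, ∠ = arctan(728/80) ≈ 83.73°
pole (s+100): 100 + j728 → |·| = √(100²+728²) = √539984 ≈ 734.84, ∠ = arctan(728/100) ≈ 82.18°
∠H = 143.95° − 255.28° = -111.33°

-111.3°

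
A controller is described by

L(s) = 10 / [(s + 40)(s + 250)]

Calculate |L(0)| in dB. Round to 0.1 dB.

L(0) = 10 / (40·250) = 0.001
20 log₁₀(0.001) ≈ -60.00 dB

-60.0 dB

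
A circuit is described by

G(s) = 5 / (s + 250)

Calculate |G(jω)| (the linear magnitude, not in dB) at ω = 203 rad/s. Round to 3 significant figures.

Substitute s = j203:
Numerator: 5 = 5 + j0
Denominator: (j203) + 250 = 250 + j203
|N| = √(5² + 0²) ≈ 5, ∠N ≈ 0.00°
|D| = √(250² + 203²) ≈ 322.04, ∠D ≈ 39.08°
|G| = 5 / 322.04 ≈ 0.015526

0.0155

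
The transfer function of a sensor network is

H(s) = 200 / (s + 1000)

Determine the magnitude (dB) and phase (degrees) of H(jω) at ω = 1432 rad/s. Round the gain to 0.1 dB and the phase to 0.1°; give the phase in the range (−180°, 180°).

-18.8 dB, -55.1°

Substitute s = j1432:
Numerator: 200 = 200 + j0
Denominator: (j1432) + 1000 = 1000 + j1432
|N| = √(200² + 0²) ≈ 200, ∠N ≈ 0.00°
|D| = √(1000² + 1432²) ≈ 1746.6, ∠D ≈ 55.07°
|H| = 200 / 1746.6 ≈ 0.11451
Gain = 20 log₁₀(0.11451) ≈ -18.82 dB
∠H = 0.00° − 55.07° = -55.07°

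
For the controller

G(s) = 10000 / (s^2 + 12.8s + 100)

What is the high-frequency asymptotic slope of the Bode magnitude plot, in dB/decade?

-40 dB/decade

Each pole contributes −20 dB/decade at high frequency; each zero contributes +20 dB/decade.
Net: 0 zero(s) − 2 pole(s) → -40 dB/decade.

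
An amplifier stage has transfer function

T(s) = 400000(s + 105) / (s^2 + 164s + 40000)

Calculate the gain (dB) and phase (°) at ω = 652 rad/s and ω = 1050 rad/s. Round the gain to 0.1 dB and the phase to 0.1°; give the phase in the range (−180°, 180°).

ω = 652: 56.4 dB, -83.6°; ω = 1050: 51.9 dB, -86.5°

At s = jω = j652:
zero (s+105): 105 + j652 → |·| = √(105²+652²) = √436129 ≈ 660.4, ∠ = arctan(652/105) ≈ 80.85°
quadratic: (j652)² + 164·j652 + 40000 = -385104 + j106928 → |·| ≈ 3.9967e+05, ∠ ≈ 164.48°
|T| = 400000 · 660.4 / 3.9967e+05 ≈ 660.95
Gain = 20 log₁₀(660.95) ≈ 56.40 dB
∠T = 80.85° − 164.48° = -83.63°

At s = jω = j1050:
zero (s+105): 105 + j1050 → |·| = √(105²+1050²) = √1113525 ≈ 1055.2, ∠ = arctan(1050/105) ≈ 84.29°
quadratic: (j1050)² + 164·j1050 + 40000 = -1062500 + j172200 → |·| ≈ 1.0764e+06, ∠ ≈ 170.79°
|T| = 400000 · 1055.2 / 1.0764e+06 ≈ 392.12
Gain = 20 log₁₀(392.12) ≈ 51.87 dB
∠T = 84.29° − 170.79° = -86.50°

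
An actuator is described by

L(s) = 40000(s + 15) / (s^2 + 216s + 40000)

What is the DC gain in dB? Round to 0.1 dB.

23.5 dB

L(0) = 40000·15 / 40000 = 15
20 log₁₀(15) ≈ 23.52 dB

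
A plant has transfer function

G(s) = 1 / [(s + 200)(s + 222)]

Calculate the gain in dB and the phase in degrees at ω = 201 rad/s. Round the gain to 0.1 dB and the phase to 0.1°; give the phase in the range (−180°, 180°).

-98.6 dB, -87.3°

At s = jω = j201:
pole (s+200): 200 + j201 → |·| = √(200²+201²) = √80401 ≈ 283.55, ∠ = arctan(201/200) ≈ 45.14°
pole (s+222): 222 + j201 → |·| = √(222²+201²) = √89685 ≈ 299.47, ∠ = arctan(201/222) ≈ 42.16°
|G| = 1 / 84915 ≈ 1.1776e-05
Gain = 20 log₁₀(1.1776e-05) ≈ -98.58 dB
∠G = 0.00° − 87.30° = -87.30°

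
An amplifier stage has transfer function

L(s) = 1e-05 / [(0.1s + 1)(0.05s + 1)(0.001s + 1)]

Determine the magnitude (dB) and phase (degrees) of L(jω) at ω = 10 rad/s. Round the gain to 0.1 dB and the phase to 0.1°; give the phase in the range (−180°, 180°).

At ω = 10 rad/s:
pole (1 + j10·0.1) = 1 + j1 → |·| ≈ 1.4142, ∠ ≈ 45.00°
pole (1 + j10·0.05) = 1 + j0.5 → |·| ≈ 1.118, ∠ ≈ 26.57°
pole (1 + j10·0.001) = 1 + j0.01 → |·| ≈ 1, ∠ ≈ 0.57°
|L| = 1e-05 · 1 / (1.4142 · 1.118 · 1) ≈ 6.3248e-06
Gain = 20 log₁₀(6.3248e-06) ≈ -103.98 dB
∠L = (0°) − (45.00° + 26.57° + 0.57°) = -72.14°

-104.0 dB, -72.1°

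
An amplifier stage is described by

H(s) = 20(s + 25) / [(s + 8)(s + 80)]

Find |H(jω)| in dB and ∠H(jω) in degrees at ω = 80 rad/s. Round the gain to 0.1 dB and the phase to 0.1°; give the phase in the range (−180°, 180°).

At s = jω = j80:
zero (s+25): 25 + j80 → |·| = √(25²+80²) = √7025 ≈ 83.815, ∠ = arctan(80/25) ≈ 72.65°
pole (s+8): 8 + j80 → |·| = √(8²+80²) = √6464 ≈ 80.399, ∠ = arctan(80/8) ≈ 84.29°
pole (s+80): 80 + j80 → |·| = √(80²+80²) = √12800 ≈ 113.14, ∠ = arctan(80/80) ≈ 45.00°
|H| = 20 · 83.815 / 9096.3 ≈ 0.18428
Gain = 20 log₁₀(0.18428) ≈ -14.69 dB
∠H = 72.65° − 129.29° = -56.64°

-14.7 dB, -56.6°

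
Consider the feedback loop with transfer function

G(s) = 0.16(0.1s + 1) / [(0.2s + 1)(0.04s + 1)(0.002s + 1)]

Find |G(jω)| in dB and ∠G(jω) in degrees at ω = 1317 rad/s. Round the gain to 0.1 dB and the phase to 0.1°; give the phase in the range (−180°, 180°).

-65.4 dB, -158.3°

At ω = 1317 rad/s:
zero (1 + j1317·0.1) = 1 + j131.7 → |·| ≈ 131.7, ∠ ≈ 89.56°
pole (1 + j1317·0.2) = 1 + j263.4 → |·| ≈ 263.4, ∠ ≈ 89.78°
pole (1 + j1317·0.04) = 1 + j52.68 → |·| ≈ 52.689, ∠ ≈ 88.91°
pole (1 + j1317·0.002) = 1 + j2.634 → |·| ≈ 2.8174, ∠ ≈ 69.21°
|G| = 0.16 · 131.7 / (263.4 · 52.689 · 2.8174) ≈ 0.00053892
Gain = 20 log₁₀(0.00053892) ≈ -65.37 dB
∠G = (89.56°) − (89.78° + 88.91° + 69.21°) = -158.34°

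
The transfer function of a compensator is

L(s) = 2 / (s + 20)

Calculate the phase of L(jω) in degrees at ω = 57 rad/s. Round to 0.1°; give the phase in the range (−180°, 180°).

-70.7°

Substitute s = j57:
Numerator: 2 = 2 + j0
Denominator: (j57) + 20 = 20 + j57
|N| = √(2² + 0²) ≈ 2, ∠N ≈ 0.00°
|D| = √(20² + 57²) ≈ 60.407, ∠D ≈ 70.67°
∠L = 0.00° − 70.67° = -70.67°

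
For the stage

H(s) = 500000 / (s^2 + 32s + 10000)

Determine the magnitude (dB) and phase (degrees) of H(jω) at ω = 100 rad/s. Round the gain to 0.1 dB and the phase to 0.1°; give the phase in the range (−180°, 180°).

43.9 dB, -90.0°

At s = jω = j100:
quadratic: (j100)² + 32·j100 + 10000 = 0 + j3200 → |·| ≈ 3200, ∠ ≈ 90.00°
|H| = 500000 / 3200 ≈ 156.25
Gain = 20 log₁₀(156.25) ≈ 43.88 dB
∠H = 0.00° − 90.00° = -90.00°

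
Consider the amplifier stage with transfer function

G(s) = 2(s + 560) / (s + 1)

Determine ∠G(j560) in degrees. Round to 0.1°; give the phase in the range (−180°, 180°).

At s = jω = j560:
zero (s+560): 560 + j560 → |·| = √(560²+560²) = √627200 ≈ 791.96, ∠ = arctan(560/560) ≈ 45.00°
pole (s+1): 1 + j560 → |·| = √(1²+560²) = √313601 ≈ 560, ∠ = arctan(560/1) ≈ 89.90°
∠G = 45.00° − 89.90° = -44.90°

-44.9°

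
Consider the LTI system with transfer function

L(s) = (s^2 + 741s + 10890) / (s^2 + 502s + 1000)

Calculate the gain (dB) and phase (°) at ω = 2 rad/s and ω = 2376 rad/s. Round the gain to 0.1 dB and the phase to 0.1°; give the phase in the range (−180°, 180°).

ω = 2: 17.8 dB, -37.5°; ω = 2376: 0.2 dB, -5.4°

Substitute s = j2:
Numerator: (j2)^2 + 741(j2) + 10890 = 10886 + j1482
Denominator: (j2)^2 + 502(j2) + 1000 = 996 + j1004
|N| = √(10886² + 1482²) ≈ 10986, ∠N ≈ 7.75°
|D| = √(996² + 1004²) ≈ 1414.2, ∠D ≈ 45.23°
|L| = 10986 / 1414.2 ≈ 7.7683
Gain = 20 log₁₀(7.7683) ≈ 17.81 dB
∠L = 7.75° − 45.23° = -37.48°

Substitute s = j2376:
Numerator: (j2376)^2 + 741(j2376) + 10890 = -5634486 + j1760616
Denominator: (j2376)^2 + 502(j2376) + 1000 = -5644376 + j1192752
|N| = √(5634486² + 1760616²) ≈ 5.9032e+06, ∠N ≈ 162.65°
|D| = √(5644376² + 1192752²) ≈ 5.769e+06, ∠D ≈ 168.07°
|L| = 5.9032e+06 / 5.769e+06 ≈ 1.0233
Gain = 20 log₁₀(1.0233) ≈ 0.20 dB
∠L = 162.65° − 168.07° = -5.42°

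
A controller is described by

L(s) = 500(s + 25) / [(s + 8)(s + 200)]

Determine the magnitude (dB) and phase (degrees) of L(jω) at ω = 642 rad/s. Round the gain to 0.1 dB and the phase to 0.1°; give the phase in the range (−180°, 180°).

At s = jω = j642:
zero (s+25): 25 + j642 → |·| = √(25²+642²) = √412789 ≈ 642.49, ∠ = arctan(642/25) ≈ 87.77°
pole (s+8): 8 + j642 → |·| = √(8²+642²) = √412228 ≈ 642.05, ∠ = arctan(642/8) ≈ 89.29°
pole (s+200): 200 + j642 → |·| = √(200²+642²) = √452164 ≈ 672.43, ∠ = arctan(642/200) ≈ 72.70°
|L| = 500 · 642.49 / 4.3173e+05 ≈ 0.74409
Gain = 20 log₁₀(0.74409) ≈ -2.57 dB
∠L = 87.77° − 161.99° = -74.22°

-2.6 dB, -74.2°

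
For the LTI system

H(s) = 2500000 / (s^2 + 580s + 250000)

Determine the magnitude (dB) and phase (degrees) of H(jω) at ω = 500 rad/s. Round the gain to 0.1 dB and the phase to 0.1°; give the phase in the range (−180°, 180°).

18.7 dB, -90.0°

At s = jω = j500:
quadratic: (j500)² + 580·j500 + 250000 = 0 + j290000 → |·| ≈ 2.9e+05, ∠ ≈ 90.00°
|H| = 2500000 / 2.9e+05 ≈ 8.6207
Gain = 20 log₁₀(8.6207) ≈ 18.71 dB
∠H = 0.00° − 90.00° = -90.00°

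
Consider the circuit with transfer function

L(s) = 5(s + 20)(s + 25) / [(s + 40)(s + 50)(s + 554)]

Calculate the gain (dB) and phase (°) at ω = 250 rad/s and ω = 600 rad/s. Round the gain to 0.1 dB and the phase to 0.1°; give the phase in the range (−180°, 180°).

At s = jω = j250:
zero (s+20): 20 + j250 → |·| = √(20²+250²) = √62900 ≈ 250.8, ∠ = arctan(250/20) ≈ 85.43°
zero (s+25): 25 + j250 → |·| = √(25²+250²) = √63125 ≈ 251.25, ∠ = arctan(250/25) ≈ 84.29°
pole (s+40): 40 + j250 → |·| = √(40²+250²) = √64100 ≈ 253.18, ∠ = arctan(250/40) ≈ 80.91°
pole (s+50): 50 + j250 → |·| = √(50²+250²) = √65000 ≈ 254.95, ∠ = arctan(250/50) ≈ 78.69°
pole (s+554): 554 + j250 → |·| = √(554²+250²) = √369416 ≈ 607.8, ∠ = arctan(250/554) ≈ 24.29°
|L| = 5 · 63014 / 3.9232e+07 ≈ 0.0080309
Gain = 20 log₁₀(0.0080309) ≈ -41.90 dB
∠L = 169.72° − 183.89° = -14.17°

At s = jω = j600:
zero (s+20): 20 + j600 → |·| = √(20²+600²) = √360400 ≈ 600.33, ∠ = arctan(600/20) ≈ 88.09°
zero (s+25): 25 + j600 → |·| = √(25²+600²) = √360625 ≈ 600.52, ∠ = arctan(600/25) ≈ 87.61°
pole (s+40): 40 + j600 → |·| = √(40²+600²) = √361600 ≈ 601.33, ∠ = arctan(600/40) ≈ 86.19°
pole (s+50): 50 + j600 → |·| = √(50²+600²) = √362500 ≈ 602.08, ∠ = arctan(600/50) ≈ 85.24°
pole (s+554): 554 + j600 → |·| = √(554²+600²) = √666916 ≈ 816.65, ∠ = arctan(600/554) ≈ 47.28°
|L| = 5 · 3.6051e+05 / 2.9567e+08 ≈ 0.0060965
Gain = 20 log₁₀(0.0060965) ≈ -44.30 dB
∠L = 175.70° − 218.71° = -43.01°

ω = 250: -41.9 dB, -14.2°; ω = 600: -44.3 dB, -43.0°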